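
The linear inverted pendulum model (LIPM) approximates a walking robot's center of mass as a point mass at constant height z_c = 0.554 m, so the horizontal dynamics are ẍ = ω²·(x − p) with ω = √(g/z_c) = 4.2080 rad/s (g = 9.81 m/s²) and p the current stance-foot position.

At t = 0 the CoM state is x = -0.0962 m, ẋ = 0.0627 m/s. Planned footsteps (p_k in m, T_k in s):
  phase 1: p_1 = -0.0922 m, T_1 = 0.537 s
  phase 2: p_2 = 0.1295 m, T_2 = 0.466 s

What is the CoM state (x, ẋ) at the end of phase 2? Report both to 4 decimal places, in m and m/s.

x = -0.3029, ẋ = -1.6871

phase 1: p=-0.0922, T=0.537, ωT=2.259696, cosh=4.842279, sinh=4.737897; start (x,ẋ)=(-0.096200, 0.062700) → end (x,ẋ)=(-0.040974, 0.223863)
phase 2: p=0.1295, T=0.466, ωT=1.960928, cosh=3.623323, sinh=3.482595; start (x,ẋ)=(-0.040974, 0.223863) → end (x,ẋ)=(-0.302909, -1.687122)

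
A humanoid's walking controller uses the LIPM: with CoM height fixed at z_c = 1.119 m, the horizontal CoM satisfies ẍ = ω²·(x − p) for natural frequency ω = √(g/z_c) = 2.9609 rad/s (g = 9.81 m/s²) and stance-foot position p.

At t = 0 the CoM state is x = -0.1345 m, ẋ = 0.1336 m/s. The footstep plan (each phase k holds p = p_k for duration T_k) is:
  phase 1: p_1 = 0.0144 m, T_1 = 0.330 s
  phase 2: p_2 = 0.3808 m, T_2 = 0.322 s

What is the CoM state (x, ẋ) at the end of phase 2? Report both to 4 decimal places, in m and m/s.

x = -0.5369, ẋ = -2.2157

phase 1: p=0.0144, T=0.330, ωT=0.977097, cosh=1.516567, sinh=1.140165; start (x,ẋ)=(-0.134500, 0.133600) → end (x,ẋ)=(-0.159971, -0.300060)
phase 2: p=0.3808, T=0.322, ωT=0.953410, cosh=1.489983, sinh=1.104558; start (x,ẋ)=(-0.159971, -0.300060) → end (x,ẋ)=(-0.536877, -2.215669)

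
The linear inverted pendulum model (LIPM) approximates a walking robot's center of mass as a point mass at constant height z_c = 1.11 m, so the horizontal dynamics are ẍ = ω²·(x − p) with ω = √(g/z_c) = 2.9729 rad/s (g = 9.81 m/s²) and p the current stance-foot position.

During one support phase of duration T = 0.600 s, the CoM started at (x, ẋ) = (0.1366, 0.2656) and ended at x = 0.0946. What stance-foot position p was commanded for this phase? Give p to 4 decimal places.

p = 0.2824

ωT = 2.9729·0.600 = 1.783740; cosh(ωT) = 3.060042, sinh(ωT) = 2.892033
x(T) = p + (x₀−p)·cosh(ωT) + (ẋ₀/ω)·sinh(ωT) ⇒ p·(1 − cosh) = x(T) − x₀·cosh − (ẋ₀/ω)·sinh
numerator   = 0.0946 − (0.1366)·3.060042 − (0.2656/2.9729)·2.892033 = -0.581777
denominator = 1 − 3.060042 = -2.060042
p = -0.581777 / -2.060042 = 0.2824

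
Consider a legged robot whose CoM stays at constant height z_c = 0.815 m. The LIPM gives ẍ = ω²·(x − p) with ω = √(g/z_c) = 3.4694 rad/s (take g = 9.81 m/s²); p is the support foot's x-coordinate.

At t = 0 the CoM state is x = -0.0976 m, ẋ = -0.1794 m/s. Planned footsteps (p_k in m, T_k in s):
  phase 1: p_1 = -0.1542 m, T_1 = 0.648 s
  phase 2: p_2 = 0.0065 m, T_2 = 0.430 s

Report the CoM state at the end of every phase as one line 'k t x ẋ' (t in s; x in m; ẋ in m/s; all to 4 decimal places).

phase 1: p=-0.1542, T=0.648, ωT=2.248171, cosh=4.787996, sinh=4.682404; start (x,ẋ)=(-0.097600, -0.179400) → end (x,ẋ)=(-0.125323, 0.060508)
phase 2: p=0.0065, T=0.430, ωT=1.491842, cosh=2.335117, sinh=2.110159; start (x,ẋ)=(-0.125323, 0.060508) → end (x,ẋ)=(-0.264520, -0.823781)

1 0.6480 -0.1253 0.0605
2 1.0780 -0.2645 -0.8238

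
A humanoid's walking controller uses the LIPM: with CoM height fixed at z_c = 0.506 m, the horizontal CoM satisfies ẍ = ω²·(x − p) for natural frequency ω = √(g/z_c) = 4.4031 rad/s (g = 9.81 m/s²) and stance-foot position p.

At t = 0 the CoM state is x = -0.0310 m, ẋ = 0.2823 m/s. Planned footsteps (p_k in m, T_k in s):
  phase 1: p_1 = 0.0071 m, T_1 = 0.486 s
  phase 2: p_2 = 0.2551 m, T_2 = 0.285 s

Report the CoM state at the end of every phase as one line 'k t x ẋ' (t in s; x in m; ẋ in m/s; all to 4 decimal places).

1 0.4860 0.1116 0.5132
2 0.7710 0.1708 -0.0446

phase 1: p=0.0071, T=0.486, ωT=2.139907, cosh=4.308155, sinh=4.190489; start (x,ẋ)=(-0.031000, 0.282300) → end (x,ẋ)=(0.111628, 0.513204)
phase 2: p=0.2551, T=0.285, ωT=1.254884, cosh=1.896269, sinh=1.611160; start (x,ẋ)=(0.111628, 0.513204) → end (x,ẋ)=(0.170827, -0.044633)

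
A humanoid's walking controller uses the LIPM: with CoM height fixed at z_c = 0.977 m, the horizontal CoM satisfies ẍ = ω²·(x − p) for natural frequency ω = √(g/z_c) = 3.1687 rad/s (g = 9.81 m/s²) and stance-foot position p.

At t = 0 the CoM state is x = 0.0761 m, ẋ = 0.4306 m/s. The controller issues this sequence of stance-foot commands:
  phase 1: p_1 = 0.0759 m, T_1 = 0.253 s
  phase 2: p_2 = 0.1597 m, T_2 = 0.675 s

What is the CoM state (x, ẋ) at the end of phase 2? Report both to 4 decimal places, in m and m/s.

phase 1: p=0.0759, T=0.253, ωT=0.801681, cosh=1.338930, sinh=0.890356; start (x,ẋ)=(0.076100, 0.430600) → end (x,ẋ)=(0.197160, 0.577107)
phase 2: p=0.1597, T=0.675, ωT=2.138873, cosh=4.303824, sinh=4.186036; start (x,ẋ)=(0.197160, 0.577107) → end (x,ẋ)=(1.083312, 2.980645)

x = 1.0833, ẋ = 2.9806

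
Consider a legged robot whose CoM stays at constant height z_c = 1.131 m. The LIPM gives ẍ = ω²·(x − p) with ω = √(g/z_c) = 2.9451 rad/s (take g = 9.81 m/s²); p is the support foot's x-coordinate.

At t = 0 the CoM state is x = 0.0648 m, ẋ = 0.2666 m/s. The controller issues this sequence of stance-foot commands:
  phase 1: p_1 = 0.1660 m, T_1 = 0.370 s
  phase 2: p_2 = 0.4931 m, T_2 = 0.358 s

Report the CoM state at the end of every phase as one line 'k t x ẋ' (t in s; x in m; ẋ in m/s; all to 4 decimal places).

phase 1: p=0.1660, T=0.370, ωT=1.089687, cosh=1.654833, sinh=1.318511; start (x,ẋ)=(0.064800, 0.266600) → end (x,ẋ)=(0.117887, 0.048204)
phase 2: p=0.4931, T=0.358, ωT=1.054346, cosh=1.609259, sinh=1.260838; start (x,ẋ)=(0.117887, 0.048204) → end (x,ẋ)=(-0.090078, -1.315705)

1 0.3700 0.1179 0.0482
2 0.7280 -0.0901 -1.3157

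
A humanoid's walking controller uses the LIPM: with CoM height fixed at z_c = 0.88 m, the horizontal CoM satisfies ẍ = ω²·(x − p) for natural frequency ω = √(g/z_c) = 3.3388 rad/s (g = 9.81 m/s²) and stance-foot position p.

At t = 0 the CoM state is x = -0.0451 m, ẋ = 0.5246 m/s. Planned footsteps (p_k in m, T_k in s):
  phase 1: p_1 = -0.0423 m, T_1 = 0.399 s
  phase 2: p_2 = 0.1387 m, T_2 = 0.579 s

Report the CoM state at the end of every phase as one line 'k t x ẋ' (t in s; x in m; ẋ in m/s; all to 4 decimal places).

phase 1: p=-0.0423, T=0.399, ωT=1.332181, cosh=2.026600, sinh=1.762699; start (x,ẋ)=(-0.045100, 0.524600) → end (x,ẋ)=(0.228985, 1.046676)
phase 2: p=0.1387, T=0.579, ωT=1.933165, cosh=3.528020, sinh=3.383331; start (x,ẋ)=(0.228985, 1.046676) → end (x,ẋ)=(1.517863, 4.712576)

1 0.3990 0.2290 1.0467
2 0.9780 1.5179 4.7126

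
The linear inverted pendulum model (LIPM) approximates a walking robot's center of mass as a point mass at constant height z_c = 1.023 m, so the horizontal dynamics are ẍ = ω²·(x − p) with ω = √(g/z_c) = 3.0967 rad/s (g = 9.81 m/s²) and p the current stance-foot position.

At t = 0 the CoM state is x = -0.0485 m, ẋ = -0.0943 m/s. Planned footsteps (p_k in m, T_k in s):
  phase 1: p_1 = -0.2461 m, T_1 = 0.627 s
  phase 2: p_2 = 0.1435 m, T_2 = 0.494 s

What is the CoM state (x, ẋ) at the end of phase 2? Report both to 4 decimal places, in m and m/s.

phase 1: p=-0.2461, T=0.627, ωT=1.941631, cosh=3.556790, sinh=3.413320; start (x,ẋ)=(-0.048500, -0.094300) → end (x,ẋ)=(0.352780, 1.753232)
phase 2: p=0.1435, T=0.494, ωT=1.529770, cosh=2.416850, sinh=2.200264; start (x,ẋ)=(0.352780, 1.753232) → end (x,ẋ)=(1.895003, 5.663240)

x = 1.8950, ẋ = 5.6632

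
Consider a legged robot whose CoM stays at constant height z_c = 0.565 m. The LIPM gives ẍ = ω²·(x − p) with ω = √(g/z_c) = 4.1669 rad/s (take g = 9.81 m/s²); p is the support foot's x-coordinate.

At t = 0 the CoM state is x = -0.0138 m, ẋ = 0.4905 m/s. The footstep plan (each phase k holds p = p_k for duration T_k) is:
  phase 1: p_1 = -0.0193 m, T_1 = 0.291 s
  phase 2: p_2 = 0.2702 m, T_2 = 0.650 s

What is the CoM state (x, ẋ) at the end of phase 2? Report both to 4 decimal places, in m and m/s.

phase 1: p=-0.0193, T=0.291, ωT=1.212568, cosh=1.829770, sinh=1.532337; start (x,ẋ)=(-0.013800, 0.490500) → end (x,ẋ)=(0.171140, 0.932620)
phase 2: p=0.2702, T=0.650, ωT=2.708485, cosh=7.536581, sinh=7.469943; start (x,ẋ)=(0.171140, 0.932620) → end (x,ẋ)=(1.195524, 3.945387)

x = 1.1955, ẋ = 3.9454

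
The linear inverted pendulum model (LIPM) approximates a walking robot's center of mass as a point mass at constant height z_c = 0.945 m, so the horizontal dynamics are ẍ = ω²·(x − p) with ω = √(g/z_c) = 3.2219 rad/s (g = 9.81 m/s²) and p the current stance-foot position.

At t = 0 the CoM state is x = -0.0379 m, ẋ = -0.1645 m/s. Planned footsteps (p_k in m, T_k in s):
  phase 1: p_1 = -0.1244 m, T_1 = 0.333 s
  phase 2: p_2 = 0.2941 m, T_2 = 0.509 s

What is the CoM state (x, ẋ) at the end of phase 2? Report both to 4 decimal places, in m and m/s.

phase 1: p=-0.1244, T=0.333, ωT=1.072893, cosh=1.632921, sinh=1.290904; start (x,ẋ)=(-0.037900, -0.164500) → end (x,ẋ)=(-0.049062, 0.091152)
phase 2: p=0.2941, T=0.509, ωT=1.639947, cosh=2.674444, sinh=2.480453; start (x,ẋ)=(-0.049062, 0.091152) → end (x,ẋ)=(-0.553491, -2.498690)

x = -0.5535, ẋ = -2.4987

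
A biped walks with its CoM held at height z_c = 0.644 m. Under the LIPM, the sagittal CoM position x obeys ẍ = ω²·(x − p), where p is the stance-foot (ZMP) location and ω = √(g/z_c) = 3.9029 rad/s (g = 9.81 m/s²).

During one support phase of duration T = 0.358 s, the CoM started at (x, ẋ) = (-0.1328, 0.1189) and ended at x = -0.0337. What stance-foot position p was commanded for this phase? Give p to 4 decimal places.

p = -0.1688

ωT = 3.9029·0.358 = 1.397238; cosh(ωT) = 2.145647, sinh(ωT) = 1.898368
x(T) = p + (x₀−p)·cosh(ωT) + (ẋ₀/ω)·sinh(ωT) ⇒ p·(1 − cosh) = x(T) − x₀·cosh − (ẋ₀/ω)·sinh
numerator   = -0.0337 − (-0.1328)·2.145647 − (0.1189/3.9029)·1.898368 = 0.193409
denominator = 1 − 2.145647 = -1.145647
p = 0.193409 / -1.145647 = -0.1688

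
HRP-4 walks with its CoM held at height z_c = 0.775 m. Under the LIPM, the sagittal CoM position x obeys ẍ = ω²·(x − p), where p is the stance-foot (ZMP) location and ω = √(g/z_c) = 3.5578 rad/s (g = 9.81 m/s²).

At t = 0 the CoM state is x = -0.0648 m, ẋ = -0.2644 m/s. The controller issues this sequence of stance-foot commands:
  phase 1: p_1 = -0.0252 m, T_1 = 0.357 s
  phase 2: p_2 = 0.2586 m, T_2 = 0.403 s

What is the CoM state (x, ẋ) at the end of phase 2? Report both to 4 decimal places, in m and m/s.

x = -1.2201, ẋ = -5.0286

phase 1: p=-0.0252, T=0.357, ωT=1.270135, cosh=1.921063, sinh=1.640269; start (x,ẋ)=(-0.064800, -0.264400) → end (x,ẋ)=(-0.223172, -0.739025)
phase 2: p=0.2586, T=0.403, ωT=1.433793, cosh=2.216492, sinh=1.978089; start (x,ẋ)=(-0.223172, -0.739025) → end (x,ẋ)=(-1.220131, -5.028580)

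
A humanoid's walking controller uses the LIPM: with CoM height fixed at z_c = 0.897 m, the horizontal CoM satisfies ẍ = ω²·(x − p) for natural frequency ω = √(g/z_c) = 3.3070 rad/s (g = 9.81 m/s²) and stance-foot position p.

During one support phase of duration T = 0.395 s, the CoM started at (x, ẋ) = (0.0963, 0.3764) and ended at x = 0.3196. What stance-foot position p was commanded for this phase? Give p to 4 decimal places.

p = 0.0672

ωT = 3.3070·0.395 = 1.306265; cosh(ωT) = 1.981593, sinh(ωT) = 1.710764
x(T) = p + (x₀−p)·cosh(ωT) + (ẋ₀/ω)·sinh(ωT) ⇒ p·(1 − cosh) = x(T) − x₀·cosh − (ẋ₀/ω)·sinh
numerator   = 0.3196 − (0.0963)·1.981593 − (0.3764/3.3070)·1.710764 = -0.065945
denominator = 1 − 1.981593 = -0.981593
p = -0.065945 / -0.981593 = 0.0672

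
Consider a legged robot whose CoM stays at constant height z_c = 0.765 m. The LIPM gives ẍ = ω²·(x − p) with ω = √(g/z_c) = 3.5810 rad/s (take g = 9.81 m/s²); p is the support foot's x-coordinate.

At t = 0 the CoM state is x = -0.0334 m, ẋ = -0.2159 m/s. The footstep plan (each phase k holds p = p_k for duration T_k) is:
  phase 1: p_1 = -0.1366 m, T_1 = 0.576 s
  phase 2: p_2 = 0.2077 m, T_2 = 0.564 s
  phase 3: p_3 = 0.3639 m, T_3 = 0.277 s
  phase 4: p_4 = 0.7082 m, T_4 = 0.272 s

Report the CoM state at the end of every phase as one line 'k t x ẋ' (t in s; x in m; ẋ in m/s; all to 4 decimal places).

phase 1: p=-0.1366, T=0.576, ωT=2.062656, cosh=3.996976, sinh=3.869860; start (x,ẋ)=(-0.033400, -0.215900) → end (x,ẋ)=(0.042572, 0.567195)
phase 2: p=0.2077, T=0.564, ωT=2.019684, cosh=3.834320, sinh=3.701623; start (x,ẋ)=(0.042572, 0.567195) → end (x,ẋ)=(0.160849, -0.014042)
phase 3: p=0.3639, T=0.277, ωT=0.991937, cosh=1.533655, sinh=1.162797; start (x,ẋ)=(0.160849, -0.014042) → end (x,ẋ)=(0.047930, -0.867036)
phase 4: p=0.7082, T=0.272, ωT=0.974032, cosh=1.513080, sinh=1.135522; start (x,ẋ)=(0.047930, -0.867036) → end (x,ẋ)=(-0.565775, -3.996754)

1 0.5760 0.0426 0.5672
2 1.1400 0.1608 -0.0140
3 1.4170 0.0479 -0.8670
4 1.6890 -0.5658 -3.9968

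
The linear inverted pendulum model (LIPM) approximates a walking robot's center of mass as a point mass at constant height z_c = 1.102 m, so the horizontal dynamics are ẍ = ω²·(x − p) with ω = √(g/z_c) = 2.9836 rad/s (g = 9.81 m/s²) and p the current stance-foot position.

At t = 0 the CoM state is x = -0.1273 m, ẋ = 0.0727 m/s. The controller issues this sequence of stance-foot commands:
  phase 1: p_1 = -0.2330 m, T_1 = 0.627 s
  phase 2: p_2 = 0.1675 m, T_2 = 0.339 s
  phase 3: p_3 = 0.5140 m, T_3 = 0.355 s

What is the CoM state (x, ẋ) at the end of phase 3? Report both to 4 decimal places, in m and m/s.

x = 1.6903, ẋ = 4.0140

phase 1: p=-0.2330, T=0.627, ωT=1.870717, cosh=3.323482, sinh=3.169469; start (x,ẋ)=(-0.127300, 0.072700) → end (x,ẋ)=(0.195521, 1.241162)
phase 2: p=0.1675, T=0.339, ωT=1.011440, cosh=1.556627, sinh=1.192932; start (x,ẋ)=(0.195521, 1.241162) → end (x,ẋ)=(0.707372, 2.031759)
phase 3: p=0.5140, T=0.355, ωT=1.059178, cosh=1.615370, sinh=1.268629; start (x,ẋ)=(0.707372, 2.031759) → end (x,ẋ)=(1.690272, 4.013970)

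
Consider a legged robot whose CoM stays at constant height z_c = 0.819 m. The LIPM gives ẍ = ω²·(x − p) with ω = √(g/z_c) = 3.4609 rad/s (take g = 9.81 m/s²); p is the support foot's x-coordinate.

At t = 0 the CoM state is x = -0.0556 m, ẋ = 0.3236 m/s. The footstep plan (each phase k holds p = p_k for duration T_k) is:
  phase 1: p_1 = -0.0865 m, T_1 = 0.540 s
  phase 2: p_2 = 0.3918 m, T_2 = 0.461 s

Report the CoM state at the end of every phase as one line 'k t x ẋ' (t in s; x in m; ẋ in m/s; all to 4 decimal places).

phase 1: p=-0.0865, T=0.540, ωT=1.868886, cosh=3.317684, sinh=3.163389; start (x,ẋ)=(-0.055600, 0.323600) → end (x,ẋ)=(0.311799, 1.411901)
phase 2: p=0.3918, T=0.461, ωT=1.595475, cosh=2.566741, sinh=2.363929; start (x,ẋ)=(0.311799, 1.411901) → end (x,ẋ)=(1.150840, 2.969467)

1 0.5400 0.3118 1.4119
2 1.0010 1.1508 2.9695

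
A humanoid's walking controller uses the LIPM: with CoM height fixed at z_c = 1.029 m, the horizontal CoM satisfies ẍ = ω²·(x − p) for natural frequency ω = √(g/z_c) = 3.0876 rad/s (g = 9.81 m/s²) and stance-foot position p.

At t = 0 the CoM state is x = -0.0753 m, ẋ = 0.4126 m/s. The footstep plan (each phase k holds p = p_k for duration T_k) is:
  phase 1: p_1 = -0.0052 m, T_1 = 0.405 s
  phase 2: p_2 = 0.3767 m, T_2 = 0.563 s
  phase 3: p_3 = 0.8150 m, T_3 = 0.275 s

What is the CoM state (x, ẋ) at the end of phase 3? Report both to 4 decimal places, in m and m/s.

phase 1: p=-0.0052, T=0.405, ωT=1.250478, cosh=1.889190, sinh=1.602822; start (x,ẋ)=(-0.075300, 0.412600) → end (x,ẋ)=(0.076555, 0.432564)
phase 2: p=0.3767, T=0.563, ωT=1.738319, cosh=2.931794, sinh=2.755979; start (x,ẋ)=(0.076555, 0.432564) → end (x,ẋ)=(-0.117159, -1.285854)
phase 3: p=0.8150, T=0.275, ωT=0.849090, cosh=1.382661, sinh=0.954857; start (x,ẋ)=(-0.117159, -1.285854) → end (x,ẋ)=(-0.871518, -4.526108)

x = -0.8715, ẋ = -4.5261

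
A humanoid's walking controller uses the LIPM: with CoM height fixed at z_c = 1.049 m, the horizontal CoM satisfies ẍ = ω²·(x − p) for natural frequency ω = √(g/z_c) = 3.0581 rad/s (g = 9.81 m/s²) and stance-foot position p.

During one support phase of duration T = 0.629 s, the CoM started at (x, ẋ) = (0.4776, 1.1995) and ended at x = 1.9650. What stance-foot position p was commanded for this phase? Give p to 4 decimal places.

ωT = 3.0581·0.629 = 1.923545; cosh(ωT) = 3.495635, sinh(ωT) = 3.349546
x(T) = p + (x₀−p)·cosh(ωT) + (ẋ₀/ω)·sinh(ωT) ⇒ p·(1 − cosh) = x(T) − x₀·cosh − (ẋ₀/ω)·sinh
numerator   = 1.9650 − (0.4776)·3.495635 − (1.1995/3.0581)·3.349546 = -1.018331
denominator = 1 − 3.495635 = -2.495635
p = -1.018331 / -2.495635 = 0.4080

p = 0.4080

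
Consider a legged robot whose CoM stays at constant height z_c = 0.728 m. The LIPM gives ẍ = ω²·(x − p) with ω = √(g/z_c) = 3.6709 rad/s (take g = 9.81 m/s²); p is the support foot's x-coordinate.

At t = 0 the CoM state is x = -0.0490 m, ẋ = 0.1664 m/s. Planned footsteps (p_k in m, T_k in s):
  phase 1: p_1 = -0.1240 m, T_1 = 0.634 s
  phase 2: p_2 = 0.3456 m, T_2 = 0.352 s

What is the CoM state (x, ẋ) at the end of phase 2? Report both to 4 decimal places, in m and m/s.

x = 1.6720, ẋ = 5.3396

phase 1: p=-0.1240, T=0.634, ωT=2.327351, cosh=5.174151, sinh=5.076597; start (x,ẋ)=(-0.049000, 0.166400) → end (x,ẋ)=(0.494181, 2.258655)
phase 2: p=0.3456, T=0.352, ωT=1.292157, cosh=1.957654, sinh=1.682976; start (x,ẋ)=(0.494181, 2.258655) → end (x,ẋ)=(1.671982, 5.339602)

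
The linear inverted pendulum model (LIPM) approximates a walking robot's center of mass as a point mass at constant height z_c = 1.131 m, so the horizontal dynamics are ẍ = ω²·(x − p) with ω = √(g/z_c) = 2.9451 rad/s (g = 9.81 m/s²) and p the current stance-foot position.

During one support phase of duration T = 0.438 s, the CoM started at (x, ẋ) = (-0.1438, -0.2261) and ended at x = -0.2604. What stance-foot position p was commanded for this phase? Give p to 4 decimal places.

ωT = 2.9451·0.438 = 1.289954; cosh(ωT) = 1.953951, sinh(ωT) = 1.678668
x(T) = p + (x₀−p)·cosh(ωT) + (ẋ₀/ω)·sinh(ωT) ⇒ p·(1 − cosh) = x(T) − x₀·cosh − (ẋ₀/ω)·sinh
numerator   = -0.2604 − (-0.1438)·1.953951 − (-0.2261/2.9451)·1.678668 = 0.149452
denominator = 1 − 1.953951 = -0.953951
p = 0.149452 / -0.953951 = -0.1567

p = -0.1567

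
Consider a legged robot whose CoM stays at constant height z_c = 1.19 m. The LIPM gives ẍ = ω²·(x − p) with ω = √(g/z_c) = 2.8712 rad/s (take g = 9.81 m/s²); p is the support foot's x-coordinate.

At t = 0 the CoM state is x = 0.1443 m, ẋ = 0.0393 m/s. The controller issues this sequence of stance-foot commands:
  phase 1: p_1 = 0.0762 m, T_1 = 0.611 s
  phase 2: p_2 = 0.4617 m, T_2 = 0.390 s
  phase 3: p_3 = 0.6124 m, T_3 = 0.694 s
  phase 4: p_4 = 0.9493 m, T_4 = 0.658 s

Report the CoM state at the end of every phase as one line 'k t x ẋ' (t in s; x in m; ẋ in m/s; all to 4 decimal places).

1 0.6110 0.3173 0.6651
2 1.0010 0.5339 0.5597
3 1.6950 1.0208 1.2797
4 2.3530 2.6315 4.9924

phase 1: p=0.0762, T=0.611, ωT=1.754303, cosh=2.976224, sinh=2.803196; start (x,ẋ)=(0.144300, 0.039300) → end (x,ẋ)=(0.317250, 0.665071)
phase 2: p=0.4617, T=0.390, ωT=1.119768, cosh=1.695249, sinh=1.368894; start (x,ẋ)=(0.317250, 0.665071) → end (x,ẋ)=(0.533905, 0.559719)
phase 3: p=0.6124, T=0.694, ωT=1.992613, cosh=3.735506, sinh=3.599167; start (x,ẋ)=(0.533905, 0.559719) → end (x,ẋ)=(1.020813, 1.279675)
phase 4: p=0.9493, T=0.658, ωT=1.889250, cosh=3.382794, sinh=3.231609; start (x,ẋ)=(1.020813, 1.279675) → end (x,ẋ)=(2.631521, 4.992419)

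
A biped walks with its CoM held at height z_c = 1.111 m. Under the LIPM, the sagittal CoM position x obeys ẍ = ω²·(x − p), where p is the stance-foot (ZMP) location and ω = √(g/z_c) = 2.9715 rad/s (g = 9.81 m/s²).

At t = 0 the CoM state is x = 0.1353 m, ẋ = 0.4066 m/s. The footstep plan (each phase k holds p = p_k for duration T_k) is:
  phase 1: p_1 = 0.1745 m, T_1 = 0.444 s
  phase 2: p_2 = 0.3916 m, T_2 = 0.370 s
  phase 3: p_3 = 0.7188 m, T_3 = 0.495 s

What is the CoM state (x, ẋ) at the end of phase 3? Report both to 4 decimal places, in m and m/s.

phase 1: p=0.1745, T=0.444, ωT=1.319346, cosh=2.004142, sinh=1.736832; start (x,ẋ)=(0.135300, 0.406600) → end (x,ẋ)=(0.333594, 0.612573)
phase 2: p=0.3916, T=0.370, ωT=1.099455, cosh=1.667791, sinh=1.334738; start (x,ẋ)=(0.333594, 0.612573) → end (x,ẋ)=(0.570014, 0.791582)
phase 3: p=0.7188, T=0.495, ωT=1.470892, cosh=2.291419, sinh=2.061699; start (x,ẋ)=(0.570014, 0.791582) → end (x,ẋ)=(0.927087, 0.902331)

x = 0.9271, ẋ = 0.9023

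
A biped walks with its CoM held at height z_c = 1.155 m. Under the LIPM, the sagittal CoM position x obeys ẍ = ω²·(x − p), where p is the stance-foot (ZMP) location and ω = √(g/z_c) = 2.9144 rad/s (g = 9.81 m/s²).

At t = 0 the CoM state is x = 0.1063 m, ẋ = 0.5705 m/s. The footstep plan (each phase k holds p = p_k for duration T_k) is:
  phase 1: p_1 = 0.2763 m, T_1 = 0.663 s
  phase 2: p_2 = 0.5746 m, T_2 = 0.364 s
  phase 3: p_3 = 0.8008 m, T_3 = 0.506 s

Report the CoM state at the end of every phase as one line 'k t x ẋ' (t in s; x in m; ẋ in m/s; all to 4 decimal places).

1 0.6630 0.3387 0.3363
2 1.0270 0.3398 -0.3300
3 1.5330 -0.4936 -3.5405

phase 1: p=0.2763, T=0.663, ωT=1.932247, cosh=3.524916, sinh=3.380094; start (x,ẋ)=(0.106300, 0.570500) → end (x,ẋ)=(0.338725, 0.336304)
phase 2: p=0.5746, T=0.364, ωT=1.060842, cosh=1.617483, sinh=1.271318; start (x,ẋ)=(0.338725, 0.336304) → end (x,ẋ)=(0.339778, -0.329983)
phase 3: p=0.8008, T=0.506, ωT=1.474686, cosh=2.299258, sinh=2.070407; start (x,ẋ)=(0.339778, -0.329983) → end (x,ẋ)=(-0.493629, -3.540518)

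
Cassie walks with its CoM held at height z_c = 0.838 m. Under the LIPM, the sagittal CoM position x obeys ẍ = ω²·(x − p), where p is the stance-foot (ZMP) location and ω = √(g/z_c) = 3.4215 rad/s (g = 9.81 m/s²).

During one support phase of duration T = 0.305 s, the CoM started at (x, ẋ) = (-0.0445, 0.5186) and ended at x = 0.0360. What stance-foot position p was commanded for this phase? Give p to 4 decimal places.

ωT = 3.4215·0.305 = 1.043557; cosh(ωT) = 1.595750, sinh(ωT) = 1.243550
x(T) = p + (x₀−p)·cosh(ωT) + (ẋ₀/ω)·sinh(ωT) ⇒ p·(1 − cosh) = x(T) − x₀·cosh − (ẋ₀/ω)·sinh
numerator   = 0.0360 − (-0.0445)·1.595750 − (0.5186/3.4215)·1.243550 = -0.081475
denominator = 1 − 1.595750 = -0.595750
p = -0.081475 / -0.595750 = 0.1368

p = 0.1368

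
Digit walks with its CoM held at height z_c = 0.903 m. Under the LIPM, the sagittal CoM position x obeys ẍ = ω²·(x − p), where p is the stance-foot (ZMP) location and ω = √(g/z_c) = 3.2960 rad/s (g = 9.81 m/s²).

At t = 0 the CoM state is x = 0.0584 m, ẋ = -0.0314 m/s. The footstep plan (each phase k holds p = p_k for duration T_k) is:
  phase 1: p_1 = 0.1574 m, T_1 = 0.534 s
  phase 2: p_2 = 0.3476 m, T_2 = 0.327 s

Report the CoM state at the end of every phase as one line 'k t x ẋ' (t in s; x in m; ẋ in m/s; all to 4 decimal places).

1 0.5340 -0.1657 -1.0143
2 0.8610 -0.8936 -3.8603

phase 1: p=0.1574, T=0.534, ωT=1.760064, cosh=2.992422, sinh=2.820388; start (x,ẋ)=(0.058400, -0.031400) → end (x,ẋ)=(-0.165719, -1.014266)
phase 2: p=0.3476, T=0.327, ωT=1.077792, cosh=1.639266, sinh=1.298919; start (x,ẋ)=(-0.165719, -1.014266) → end (x,ẋ)=(-0.893577, -3.860291)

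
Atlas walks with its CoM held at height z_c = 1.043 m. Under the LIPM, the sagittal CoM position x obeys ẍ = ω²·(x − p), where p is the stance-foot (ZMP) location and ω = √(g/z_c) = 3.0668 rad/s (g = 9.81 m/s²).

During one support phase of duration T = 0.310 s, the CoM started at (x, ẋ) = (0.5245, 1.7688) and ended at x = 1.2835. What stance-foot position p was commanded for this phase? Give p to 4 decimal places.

p = 0.2694

ωT = 3.0668·0.310 = 0.950708; cosh(ωT) = 1.487004, sinh(ωT) = 1.100537
x(T) = p + (x₀−p)·cosh(ωT) + (ẋ₀/ω)·sinh(ωT) ⇒ p·(1 − cosh) = x(T) − x₀·cosh − (ẋ₀/ω)·sinh
numerator   = 1.2835 − (0.5245)·1.487004 − (1.7688/3.0668)·1.100537 = -0.131177
denominator = 1 − 1.487004 = -0.487004
p = -0.131177 / -0.487004 = 0.2694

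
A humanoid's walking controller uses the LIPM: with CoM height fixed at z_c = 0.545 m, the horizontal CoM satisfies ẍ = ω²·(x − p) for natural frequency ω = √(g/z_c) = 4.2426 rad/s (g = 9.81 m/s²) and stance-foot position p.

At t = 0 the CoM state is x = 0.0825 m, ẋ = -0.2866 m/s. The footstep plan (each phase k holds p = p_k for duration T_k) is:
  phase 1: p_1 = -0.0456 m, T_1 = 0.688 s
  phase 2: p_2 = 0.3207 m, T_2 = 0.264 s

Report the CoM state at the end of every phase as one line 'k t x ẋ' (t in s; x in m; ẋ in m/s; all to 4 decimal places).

phase 1: p=-0.0456, T=0.688, ωT=2.918909, cosh=9.287529, sinh=9.233537; start (x,ẋ)=(0.082500, -0.286600) → end (x,ẋ)=(0.520380, 2.356410)
phase 2: p=0.3207, T=0.264, ωT=1.120046, cosh=1.695631, sinh=1.369366; start (x,ẋ)=(0.520380, 2.356410) → end (x,ẋ)=(1.419852, 5.155676)

1 0.6880 0.5204 2.3564
2 0.9520 1.4199 5.1557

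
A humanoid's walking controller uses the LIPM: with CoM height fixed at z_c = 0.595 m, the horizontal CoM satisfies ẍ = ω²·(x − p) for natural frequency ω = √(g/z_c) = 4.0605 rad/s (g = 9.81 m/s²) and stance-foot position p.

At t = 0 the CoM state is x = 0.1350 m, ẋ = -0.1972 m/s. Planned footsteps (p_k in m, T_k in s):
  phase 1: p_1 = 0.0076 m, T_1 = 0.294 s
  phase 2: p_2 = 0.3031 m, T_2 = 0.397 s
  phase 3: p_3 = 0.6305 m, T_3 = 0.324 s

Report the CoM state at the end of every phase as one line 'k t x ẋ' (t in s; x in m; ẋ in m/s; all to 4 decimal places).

1 0.2940 0.1643 0.4198
2 0.6910 0.1903 -0.2620
3 1.0150 -0.3605 -3.6147

phase 1: p=0.0076, T=0.294, ωT=1.193787, cosh=1.801312, sinh=1.498241; start (x,ẋ)=(0.135000, -0.197200) → end (x,ẋ)=(0.164324, 0.419833)
phase 2: p=0.3031, T=0.397, ωT=1.612019, cosh=2.606202, sinh=2.406718; start (x,ẋ)=(0.164324, 0.419833) → end (x,ẋ)=(0.190264, -0.262012)
phase 3: p=0.6305, T=0.324, ωT=1.315602, cosh=1.997653, sinh=1.729341; start (x,ẋ)=(0.190264, -0.262012) → end (x,ẋ)=(-0.360528, -3.614742)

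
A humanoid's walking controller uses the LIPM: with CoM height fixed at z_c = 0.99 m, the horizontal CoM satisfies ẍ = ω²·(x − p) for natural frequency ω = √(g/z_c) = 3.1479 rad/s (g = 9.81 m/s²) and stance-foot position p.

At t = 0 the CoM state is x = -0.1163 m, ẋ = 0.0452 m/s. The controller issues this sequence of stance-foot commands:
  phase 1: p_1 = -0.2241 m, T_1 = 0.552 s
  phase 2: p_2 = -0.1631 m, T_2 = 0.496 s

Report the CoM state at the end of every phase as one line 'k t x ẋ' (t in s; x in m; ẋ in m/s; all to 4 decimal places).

1 0.5520 0.1313 1.0670
2 1.0480 1.3413 4.7650

phase 1: p=-0.2241, T=0.552, ωT=1.737641, cosh=2.929927, sinh=2.753992; start (x,ẋ)=(-0.116300, 0.045200) → end (x,ẋ)=(0.131290, 1.066982)
phase 2: p=-0.1631, T=0.496, ωT=1.561358, cosh=2.487570, sinh=2.277720; start (x,ẋ)=(0.131290, 1.066982) → end (x,ẋ)=(1.341250, 4.764980)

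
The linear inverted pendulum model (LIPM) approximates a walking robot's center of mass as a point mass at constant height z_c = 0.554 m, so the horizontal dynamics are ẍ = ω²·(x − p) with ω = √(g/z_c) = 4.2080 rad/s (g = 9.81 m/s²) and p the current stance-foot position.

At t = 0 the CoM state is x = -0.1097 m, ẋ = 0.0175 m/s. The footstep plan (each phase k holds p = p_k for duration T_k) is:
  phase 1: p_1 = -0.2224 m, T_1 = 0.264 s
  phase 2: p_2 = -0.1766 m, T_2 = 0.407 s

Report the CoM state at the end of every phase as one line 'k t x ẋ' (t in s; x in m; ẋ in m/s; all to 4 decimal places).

1 0.2640 -0.0271 0.6715
2 0.6710 0.6793 3.6093

phase 1: p=-0.2224, T=0.264, ωT=1.110912, cosh=1.683193, sinh=1.353934; start (x,ẋ)=(-0.109700, 0.017500) → end (x,ẋ)=(-0.027074, 0.671548)
phase 2: p=-0.1766, T=0.407, ωT=1.712656, cosh=2.862026, sinh=2.681640; start (x,ẋ)=(-0.027074, 0.671548) → end (x,ẋ)=(0.679307, 3.609295)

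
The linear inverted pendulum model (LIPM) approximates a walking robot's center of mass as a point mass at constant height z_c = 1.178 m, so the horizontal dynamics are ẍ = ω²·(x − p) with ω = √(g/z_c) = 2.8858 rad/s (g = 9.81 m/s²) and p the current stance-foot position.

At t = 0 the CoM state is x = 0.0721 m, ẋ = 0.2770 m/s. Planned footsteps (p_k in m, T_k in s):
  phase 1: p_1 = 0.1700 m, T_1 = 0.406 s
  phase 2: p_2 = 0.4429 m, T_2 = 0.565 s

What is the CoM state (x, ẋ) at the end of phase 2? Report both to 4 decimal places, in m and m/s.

phase 1: p=0.1700, T=0.406, ωT=1.171635, cosh=1.768562, sinh=1.458702; start (x,ẋ)=(0.072100, 0.277000) → end (x,ẋ)=(0.136875, 0.077779)
phase 2: p=0.4429, T=0.565, ωT=1.630477, cosh=2.651073, sinh=2.455237; start (x,ẋ)=(0.136875, 0.077779) → end (x,ẋ)=(-0.302221, -1.962090)

x = -0.3022, ẋ = -1.9621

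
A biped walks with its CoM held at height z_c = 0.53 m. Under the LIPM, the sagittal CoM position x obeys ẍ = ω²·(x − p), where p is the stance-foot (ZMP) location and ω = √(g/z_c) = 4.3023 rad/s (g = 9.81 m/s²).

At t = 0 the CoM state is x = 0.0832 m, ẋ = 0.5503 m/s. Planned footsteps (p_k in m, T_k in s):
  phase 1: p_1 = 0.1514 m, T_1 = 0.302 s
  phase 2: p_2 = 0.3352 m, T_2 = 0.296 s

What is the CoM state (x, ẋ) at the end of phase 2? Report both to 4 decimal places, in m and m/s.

phase 1: p=0.1514, T=0.302, ωT=1.299295, cosh=1.969717, sinh=1.696993; start (x,ẋ)=(0.083200, 0.550300) → end (x,ẋ)=(0.234125, 0.586009)
phase 2: p=0.3352, T=0.296, ωT=1.273481, cosh=1.926562, sinh=1.646706; start (x,ẋ)=(0.234125, 0.586009) → end (x,ẋ)=(0.364767, 0.412903)

x = 0.3648, ẋ = 0.4129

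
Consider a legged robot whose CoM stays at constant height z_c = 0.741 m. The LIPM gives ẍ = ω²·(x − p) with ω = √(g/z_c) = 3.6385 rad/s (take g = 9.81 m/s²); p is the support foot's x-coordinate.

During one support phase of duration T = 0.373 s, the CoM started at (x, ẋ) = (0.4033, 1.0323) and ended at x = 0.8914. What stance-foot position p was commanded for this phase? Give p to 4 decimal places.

ωT = 3.6385·0.373 = 1.357160; cosh(ωT) = 2.071268, sinh(ωT) = 1.813878
x(T) = p + (x₀−p)·cosh(ωT) + (ẋ₀/ω)·sinh(ωT) ⇒ p·(1 − cosh) = x(T) − x₀·cosh − (ẋ₀/ω)·sinh
numerator   = 0.8914 − (0.4033)·2.071268 − (1.0323/3.6385)·1.813878 = -0.458568
denominator = 1 − 2.071268 = -1.071268
p = -0.458568 / -1.071268 = 0.4281

p = 0.4281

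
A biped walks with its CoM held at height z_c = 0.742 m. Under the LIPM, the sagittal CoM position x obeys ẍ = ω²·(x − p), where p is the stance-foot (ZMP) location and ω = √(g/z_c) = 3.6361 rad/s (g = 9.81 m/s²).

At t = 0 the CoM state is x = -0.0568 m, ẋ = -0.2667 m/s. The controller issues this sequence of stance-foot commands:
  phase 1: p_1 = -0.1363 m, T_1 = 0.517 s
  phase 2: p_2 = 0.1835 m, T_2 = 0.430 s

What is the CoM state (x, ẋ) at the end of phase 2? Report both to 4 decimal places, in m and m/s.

x = -0.5149, ẋ = -2.3137

phase 1: p=-0.1363, T=0.517, ωT=1.879864, cosh=3.352611, sinh=3.200000; start (x,ẋ)=(-0.056800, -0.266700) → end (x,ẋ)=(-0.104480, 0.030883)
phase 2: p=0.1835, T=0.430, ωT=1.563523, cosh=2.492507, sinh=2.283110; start (x,ẋ)=(-0.104480, 0.030883) → end (x,ẋ)=(-0.514902, -2.313728)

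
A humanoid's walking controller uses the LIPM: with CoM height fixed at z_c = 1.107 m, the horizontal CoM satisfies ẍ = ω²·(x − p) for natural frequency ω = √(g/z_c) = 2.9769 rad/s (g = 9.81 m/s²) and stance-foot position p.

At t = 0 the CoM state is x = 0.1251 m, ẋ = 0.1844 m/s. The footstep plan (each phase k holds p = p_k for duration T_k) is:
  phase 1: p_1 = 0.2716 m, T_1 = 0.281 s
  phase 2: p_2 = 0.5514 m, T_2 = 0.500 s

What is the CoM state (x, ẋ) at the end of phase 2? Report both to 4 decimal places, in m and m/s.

x = -0.5425, ẋ = -3.0078

phase 1: p=0.2716, T=0.281, ωT=0.836509, cosh=1.370757, sinh=0.937537; start (x,ẋ)=(0.125100, 0.184400) → end (x,ẋ)=(0.128858, -0.156107)
phase 2: p=0.5514, T=0.500, ωT=1.488450, cosh=2.327973, sinh=2.102251; start (x,ẋ)=(0.128858, -0.156107) → end (x,ẋ)=(-0.542506, -3.007758)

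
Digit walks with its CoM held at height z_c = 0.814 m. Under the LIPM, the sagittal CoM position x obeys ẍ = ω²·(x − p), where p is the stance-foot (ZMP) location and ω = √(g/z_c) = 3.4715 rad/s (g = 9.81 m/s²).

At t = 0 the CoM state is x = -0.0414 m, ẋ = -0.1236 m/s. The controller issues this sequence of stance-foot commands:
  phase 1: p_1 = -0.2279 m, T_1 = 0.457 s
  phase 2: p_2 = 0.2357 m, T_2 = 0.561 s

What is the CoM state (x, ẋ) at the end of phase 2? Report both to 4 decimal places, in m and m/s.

phase 1: p=-0.2279, T=0.457, ωT=1.586475, cosh=2.545571, sinh=2.340925; start (x,ẋ)=(-0.041400, -0.123600) → end (x,ẋ)=(0.163502, 1.200964)
phase 2: p=0.2357, T=0.561, ωT=1.947512, cosh=3.576923, sinh=3.434295; start (x,ẋ)=(0.163502, 1.200964) → end (x,ẋ)=(1.165547, 3.435002)

x = 1.1655, ẋ = 3.4350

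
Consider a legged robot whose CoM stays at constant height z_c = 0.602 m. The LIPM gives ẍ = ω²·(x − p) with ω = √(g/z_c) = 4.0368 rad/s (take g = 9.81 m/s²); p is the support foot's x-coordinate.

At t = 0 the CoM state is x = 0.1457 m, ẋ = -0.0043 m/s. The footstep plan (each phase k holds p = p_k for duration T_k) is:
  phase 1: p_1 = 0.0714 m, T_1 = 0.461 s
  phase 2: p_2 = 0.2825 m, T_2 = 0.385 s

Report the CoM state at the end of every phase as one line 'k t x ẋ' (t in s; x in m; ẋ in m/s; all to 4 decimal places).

1 0.4610 0.3127 0.9268
2 0.8460 0.8760 2.5659

phase 1: p=0.0714, T=0.461, ωT=1.860965, cosh=3.292730, sinh=3.137207; start (x,ẋ)=(0.145700, -0.004300) → end (x,ẋ)=(0.312708, 0.926797)
phase 2: p=0.2825, T=0.385, ωT=1.554168, cosh=2.471257, sinh=2.259892; start (x,ẋ)=(0.312708, 0.926797) → end (x,ẋ)=(0.875994, 2.565934)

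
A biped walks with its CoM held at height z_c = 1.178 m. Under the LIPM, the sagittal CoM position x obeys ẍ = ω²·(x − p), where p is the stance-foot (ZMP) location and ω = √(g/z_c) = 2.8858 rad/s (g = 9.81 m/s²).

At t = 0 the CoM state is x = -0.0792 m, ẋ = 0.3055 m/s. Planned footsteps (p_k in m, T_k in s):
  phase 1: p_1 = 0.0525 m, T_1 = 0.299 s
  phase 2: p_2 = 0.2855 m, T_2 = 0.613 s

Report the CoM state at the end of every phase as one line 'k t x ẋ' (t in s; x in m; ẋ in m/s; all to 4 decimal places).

1 0.2990 -0.0282 0.0563
2 0.9120 -0.6057 -2.4080

phase 1: p=0.0525, T=0.299, ωT=0.862854, cosh=1.395936, sinh=0.973980; start (x,ẋ)=(-0.079200, 0.305500) → end (x,ẋ)=(-0.028236, 0.056288)
phase 2: p=0.2855, T=0.613, ωT=1.768995, cosh=3.017731, sinh=2.847227; start (x,ẋ)=(-0.028236, 0.056288) → end (x,ẋ)=(-0.605736, -2.407960)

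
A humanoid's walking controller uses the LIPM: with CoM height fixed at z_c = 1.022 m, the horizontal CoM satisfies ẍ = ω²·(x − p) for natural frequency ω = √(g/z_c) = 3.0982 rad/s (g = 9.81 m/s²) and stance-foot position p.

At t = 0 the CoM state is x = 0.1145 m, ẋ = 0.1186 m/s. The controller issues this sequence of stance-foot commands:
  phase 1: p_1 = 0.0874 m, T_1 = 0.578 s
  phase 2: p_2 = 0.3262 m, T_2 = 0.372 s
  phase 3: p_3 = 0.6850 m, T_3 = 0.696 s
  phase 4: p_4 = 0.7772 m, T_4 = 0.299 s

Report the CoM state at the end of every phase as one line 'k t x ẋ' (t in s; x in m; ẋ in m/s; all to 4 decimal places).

phase 1: p=0.0874, T=0.578, ωT=1.790760, cosh=3.080419, sinh=2.913585; start (x,ẋ)=(0.114500, 0.118600) → end (x,ẋ)=(0.282412, 0.609966)
phase 2: p=0.3262, T=0.372, ωT=1.152530, cosh=1.741016, sinh=1.425179; start (x,ẋ)=(0.282412, 0.609966) → end (x,ẋ)=(0.530550, 0.868616)
phase 3: p=0.6850, T=0.696, ωT=2.156347, cosh=4.377634, sinh=4.261887; start (x,ẋ)=(0.530550, 0.868616) → end (x,ẋ)=(1.203745, 1.763102)
phase 4: p=0.7772, T=0.299, ωT=0.926362, cosh=1.460648, sinh=1.064657; start (x,ẋ)=(1.203745, 1.763102) → end (x,ẋ)=(2.006099, 3.982238)

1 0.5780 0.2824 0.6100
2 0.9500 0.5306 0.8686
3 1.6460 1.2037 1.7631
4 1.9450 2.0061 3.9822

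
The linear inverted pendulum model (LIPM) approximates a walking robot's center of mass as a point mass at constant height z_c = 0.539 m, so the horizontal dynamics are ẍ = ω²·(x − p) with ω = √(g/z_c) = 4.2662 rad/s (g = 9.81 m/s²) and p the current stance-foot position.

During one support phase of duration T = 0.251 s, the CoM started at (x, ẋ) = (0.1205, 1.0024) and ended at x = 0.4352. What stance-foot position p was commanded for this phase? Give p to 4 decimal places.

ωT = 4.2662·0.251 = 1.070816; cosh(ωT) = 1.630244, sinh(ωT) = 1.287516
x(T) = p + (x₀−p)·cosh(ωT) + (ẋ₀/ω)·sinh(ωT) ⇒ p·(1 − cosh) = x(T) − x₀·cosh − (ẋ₀/ω)·sinh
numerator   = 0.4352 − (0.1205)·1.630244 − (1.0024/4.2662)·1.287516 = -0.063763
denominator = 1 − 1.630244 = -0.630244
p = -0.063763 / -0.630244 = 0.1012

p = 0.1012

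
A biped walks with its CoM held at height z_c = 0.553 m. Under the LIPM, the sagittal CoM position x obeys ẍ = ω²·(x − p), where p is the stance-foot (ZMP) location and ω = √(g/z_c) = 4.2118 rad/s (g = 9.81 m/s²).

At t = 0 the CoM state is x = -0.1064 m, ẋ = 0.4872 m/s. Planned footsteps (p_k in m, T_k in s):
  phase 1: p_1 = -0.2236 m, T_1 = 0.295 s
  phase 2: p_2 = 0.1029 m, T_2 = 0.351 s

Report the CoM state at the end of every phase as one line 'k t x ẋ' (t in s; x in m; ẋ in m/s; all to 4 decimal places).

1 0.2950 0.1800 1.6980
2 0.6460 1.1188 4.5918

phase 1: p=-0.2236, T=0.295, ωT=1.242481, cosh=1.876432, sinh=1.587765; start (x,ẋ)=(-0.106400, 0.487200) → end (x,ẋ)=(0.179983, 1.697955)
phase 2: p=0.1029, T=0.351, ωT=1.478342, cosh=2.306841, sinh=2.078826; start (x,ẋ)=(0.179983, 1.697955) → end (x,ẋ)=(1.118780, 4.591818)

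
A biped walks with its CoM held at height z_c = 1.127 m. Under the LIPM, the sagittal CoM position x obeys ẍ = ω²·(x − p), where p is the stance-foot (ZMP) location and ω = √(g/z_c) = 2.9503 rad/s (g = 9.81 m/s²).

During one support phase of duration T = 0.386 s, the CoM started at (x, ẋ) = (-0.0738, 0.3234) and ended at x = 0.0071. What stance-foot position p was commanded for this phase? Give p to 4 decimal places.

p = 0.0270

ωT = 2.9503·0.386 = 1.138816; cosh(ωT) = 1.721633, sinh(ωT) = 1.401435
x(T) = p + (x₀−p)·cosh(ωT) + (ẋ₀/ω)·sinh(ωT) ⇒ p·(1 − cosh) = x(T) − x₀·cosh − (ẋ₀/ω)·sinh
numerator   = 0.0071 − (-0.0738)·1.721633 − (0.3234/2.9503)·1.401435 = -0.019463
denominator = 1 − 1.721633 = -0.721633
p = -0.019463 / -0.721633 = 0.0270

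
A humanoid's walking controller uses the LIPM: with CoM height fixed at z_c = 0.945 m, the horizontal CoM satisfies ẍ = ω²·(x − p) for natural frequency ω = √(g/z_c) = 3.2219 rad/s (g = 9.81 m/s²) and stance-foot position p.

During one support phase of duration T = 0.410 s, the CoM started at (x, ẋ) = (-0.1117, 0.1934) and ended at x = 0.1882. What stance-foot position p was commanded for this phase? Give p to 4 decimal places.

p = -0.3058

ωT = 3.2219·0.410 = 1.320979; cosh(ωT) = 2.006981, sinh(ωT) = 1.740107
x(T) = p + (x₀−p)·cosh(ωT) + (ẋ₀/ω)·sinh(ωT) ⇒ p·(1 − cosh) = x(T) − x₀·cosh − (ẋ₀/ω)·sinh
numerator   = 0.1882 − (-0.1117)·2.006981 − (0.1934/3.2219)·1.740107 = 0.307927
denominator = 1 − 2.006981 = -1.006981
p = 0.307927 / -1.006981 = -0.3058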